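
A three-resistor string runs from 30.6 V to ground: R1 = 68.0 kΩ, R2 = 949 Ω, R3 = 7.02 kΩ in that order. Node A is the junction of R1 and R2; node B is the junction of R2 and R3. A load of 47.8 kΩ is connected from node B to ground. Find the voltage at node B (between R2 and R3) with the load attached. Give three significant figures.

At node B, R3 is in parallel with the load: R3‖R_L = 6121 Ω.
Below node A the resistance is R2 + (R3‖R_L) = 7070 Ω, so V_A = 30.6 × 7070/75070 = 2.882 V.
Then V_B = V_A × (R3‖R_L)/(R2 + R3‖R_L) = 2.882 × 6121/7070 = 2.50 V.

V ≈ 2.50 V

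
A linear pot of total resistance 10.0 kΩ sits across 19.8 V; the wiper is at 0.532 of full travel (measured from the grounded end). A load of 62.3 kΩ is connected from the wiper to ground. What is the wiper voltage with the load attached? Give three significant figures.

V ≈ 10.1 V

The wiper splits the pot into (1−α)R = 4.680 kΩ above and αR = 5.320 kΩ below.
Lower section ‖ load = 4.901 kΩ.
V_wiper = 19.8 × 4.901/(4.680 + 4.901) = 10.1 V.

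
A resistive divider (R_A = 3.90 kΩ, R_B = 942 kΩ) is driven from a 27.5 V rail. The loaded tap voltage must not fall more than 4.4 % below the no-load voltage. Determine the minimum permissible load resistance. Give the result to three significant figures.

Output resistance R_th = R_A‖R_B = (3.90 × 942)/945.9 = 3.884 kΩ.
The fractional drop is R_th/(R_th + R_L); requiring this ≤ 0.0440 gives R_L ≥ R_th(1/0.0440 − 1) = 3.884 × 21.73 = 84.4 kΩ.

R_L(min) ≈ 84.4 kΩ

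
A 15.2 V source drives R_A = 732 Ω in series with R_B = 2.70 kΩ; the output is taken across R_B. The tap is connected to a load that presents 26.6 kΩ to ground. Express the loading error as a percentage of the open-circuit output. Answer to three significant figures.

2.12 %

The divider's output (Thévenin) resistance is R_A‖R_B = 575.9 Ω.
Fractional drop under load = R_th/(R_th + R_L) = 575.9 / (575.9 + 26600) = 0.02119.
So the output falls by 2.12 %.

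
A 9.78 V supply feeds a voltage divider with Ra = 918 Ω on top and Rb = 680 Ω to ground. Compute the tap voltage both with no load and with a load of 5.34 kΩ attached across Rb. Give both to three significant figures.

Unloaded: 4.16 V; loaded: 3.88 V

Open-circuit: V = 9.78 × 680/(918 + 680) = 4.16 V.
With the load, Rb becomes Rb‖R_L = 603.2 Ω, so V = 9.78 × 603.2/1521 = 3.88 V.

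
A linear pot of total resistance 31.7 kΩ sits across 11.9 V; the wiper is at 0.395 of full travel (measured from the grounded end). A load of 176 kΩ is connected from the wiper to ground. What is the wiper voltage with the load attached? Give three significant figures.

V ≈ 4.51 V

The wiper splits the pot into (1−α)R = 19.18 kΩ above and αR = 12.52 kΩ below.
Lower section ‖ load = 11.69 kΩ.
V_wiper = 11.9 × 11.69/(19.18 + 11.69) = 4.51 V.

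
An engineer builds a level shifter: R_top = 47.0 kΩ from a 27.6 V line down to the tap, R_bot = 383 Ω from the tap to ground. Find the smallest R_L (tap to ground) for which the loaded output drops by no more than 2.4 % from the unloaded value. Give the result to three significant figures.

Output resistance R_th = R_top‖R_bot = (47000 × 383)/47380 = 379.9 Ω.
The fractional drop is R_th/(R_th + R_L); requiring this ≤ 0.0240 gives R_L ≥ R_th(1/0.0240 − 1) = 379.9 × 40.67 = 15.4 kΩ.

R_L(min) ≈ 15.4 kΩ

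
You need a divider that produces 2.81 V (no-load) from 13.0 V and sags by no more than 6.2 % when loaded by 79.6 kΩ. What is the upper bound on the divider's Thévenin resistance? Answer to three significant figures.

Loading drop = R_th/(R_th + R_L) ≤ 0.0620, so R_th ≤ R_L · ε/(1−ε) = 79.6 kΩ × 0.0620/0.9380 = 5.26 kΩ.
(Any R1, R2 with R2/(R1+R2) = 0.216 and R1‖R2 ≤ 5.26 kΩ will meet the spec.)

R_th ≤ 5.26 kΩ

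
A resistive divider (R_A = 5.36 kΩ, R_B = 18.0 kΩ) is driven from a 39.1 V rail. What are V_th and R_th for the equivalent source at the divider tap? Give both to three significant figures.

V_th = 30.1 V, R_th = 4.13 kΩ

V_th is the open-circuit tap voltage: 39.1 × 18.0/(5.36 + 18.0) = 30.1 V.
With the supply zeroed, R_A and R_B appear in parallel from the tap: R_th = R_A‖R_B = (5.36 × 18.0)/23.36 = 4.13 kΩ.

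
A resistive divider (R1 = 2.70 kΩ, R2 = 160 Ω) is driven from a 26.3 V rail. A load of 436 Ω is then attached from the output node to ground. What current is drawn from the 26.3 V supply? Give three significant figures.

R2‖R_L = 117.0 Ω, so the source sees R1 + R2‖R_L = 2817 Ω.
I = 26.3 V / 2817 Ω = 9.34 mA.

I ≈ 9.34 mA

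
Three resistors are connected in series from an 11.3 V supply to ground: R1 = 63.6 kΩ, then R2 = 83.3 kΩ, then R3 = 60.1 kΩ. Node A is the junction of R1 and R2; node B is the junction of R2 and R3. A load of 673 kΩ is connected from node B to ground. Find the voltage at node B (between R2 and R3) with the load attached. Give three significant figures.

V ≈ 3.09 V

At node B, R3 is in parallel with the load: R3‖R_L = 55.17 kΩ.
Below node A the resistance is R2 + (R3‖R_L) = 138.5 kΩ, so V_A = 11.3 × 138.5/202.1 = 7.743 V.
Then V_B = V_A × (R3‖R_L)/(R2 + R3‖R_L) = 7.743 × 55.17/138.5 = 3.09 V.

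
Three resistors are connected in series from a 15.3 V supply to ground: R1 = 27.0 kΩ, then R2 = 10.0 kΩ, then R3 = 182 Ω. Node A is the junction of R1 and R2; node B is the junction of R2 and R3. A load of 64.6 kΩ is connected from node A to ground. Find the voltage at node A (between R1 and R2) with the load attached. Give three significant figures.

V ≈ 3.76 V

Below node A the series string R2+R3 = 10180 Ω sits in parallel with the 64600 Ω load: 8796 Ω.
V_A = 15.3 × 8796/(27000 + 8796) = 3.76 V.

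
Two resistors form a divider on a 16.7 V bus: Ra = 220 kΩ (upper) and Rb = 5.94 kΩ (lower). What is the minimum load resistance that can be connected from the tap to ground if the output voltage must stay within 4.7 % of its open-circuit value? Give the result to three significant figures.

R_L(min) ≈ 117 kΩ

Output resistance R_th = Ra‖Rb = (220 × 5.94)/225.9 = 5.784 kΩ.
The fractional drop is R_th/(R_th + R_L); requiring this ≤ 0.0470 gives R_L ≥ R_th(1/0.0470 − 1) = 5.784 × 20.28 = 117 kΩ.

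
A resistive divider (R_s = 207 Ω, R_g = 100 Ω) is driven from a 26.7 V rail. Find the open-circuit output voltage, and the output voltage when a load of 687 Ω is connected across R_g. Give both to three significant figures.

Open-circuit: V = 26.7 × 100/(207 + 100) = 8.70 V.
With the load, R_g becomes R_g‖R_L = 87.29 Ω, so V = 26.7 × 87.29/294.3 = 7.92 V.

Unloaded: 8.70 V; loaded: 7.92 V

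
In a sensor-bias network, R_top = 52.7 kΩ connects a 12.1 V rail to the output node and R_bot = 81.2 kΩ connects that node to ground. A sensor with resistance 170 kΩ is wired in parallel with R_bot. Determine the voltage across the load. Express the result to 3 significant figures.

V_out ≈ 6.18 V

The load sits in parallel with R_bot: R_bot‖R_L = (81.2 × 170) / (81.2 + 170) = 54.95 kΩ.
V_out = 12.1 × 54.95 / (52.7 + 54.95) = 12.1 × 54.95/107.7 = 6.18 V.
(Unloaded it would have been 7.34 V.)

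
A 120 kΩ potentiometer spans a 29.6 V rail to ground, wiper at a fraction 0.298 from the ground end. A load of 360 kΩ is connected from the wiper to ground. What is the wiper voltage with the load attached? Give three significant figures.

V ≈ 8.25 V

The wiper splits the pot into (1−α)R = 84.24 kΩ above and αR = 35.76 kΩ below.
Lower section ‖ load = 32.53 kΩ.
V_wiper = 29.6 × 32.53/(84.24 + 32.53) = 8.25 V.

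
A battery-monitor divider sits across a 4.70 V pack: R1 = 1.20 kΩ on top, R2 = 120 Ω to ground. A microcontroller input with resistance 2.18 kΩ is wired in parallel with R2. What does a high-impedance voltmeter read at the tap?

V_out ≈ 0.407 V

The load sits in parallel with R2: R2‖R_L = (120 × 2180) / (120 + 2180) = 113.7 Ω.
V_out = 4.70 × 113.7 / (1200 + 113.7) = 4.70 × 113.7/1314 = 0.407 V.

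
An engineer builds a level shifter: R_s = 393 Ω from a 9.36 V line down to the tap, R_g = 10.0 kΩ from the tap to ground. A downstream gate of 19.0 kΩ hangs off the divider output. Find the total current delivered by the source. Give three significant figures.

I ≈ 1.35 mA

R_g‖R_L = 6552 Ω, so the source sees R_s + R_g‖R_L = 6945 Ω.
I = 9.36 V / 6945 Ω = 1.35 mA.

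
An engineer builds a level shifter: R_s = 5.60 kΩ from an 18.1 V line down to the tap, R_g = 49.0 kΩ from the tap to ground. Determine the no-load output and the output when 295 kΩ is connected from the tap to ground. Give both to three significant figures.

Unloaded: 16.2 V; loaded: 16.0 V

Open-circuit: V = 18.1 × 49.0/(5.60 + 49.0) = 16.2 V.
With the load, R_g becomes R_g‖R_L = 42.02 kΩ, so V = 18.1 × 42.02/47.62 = 16.0 V.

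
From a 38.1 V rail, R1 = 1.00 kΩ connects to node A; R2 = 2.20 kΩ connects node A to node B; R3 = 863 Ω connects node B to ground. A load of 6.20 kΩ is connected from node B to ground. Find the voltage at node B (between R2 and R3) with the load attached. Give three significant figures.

V ≈ 7.29 V

At node B, R3 is in parallel with the load: R3‖R_L = 757.6 Ω.
Below node A the resistance is R2 + (R3‖R_L) = 2958 Ω, so V_A = 38.1 × 2958/3958 = 28.47 V.
Then V_B = V_A × (R3‖R_L)/(R2 + R3‖R_L) = 28.47 × 757.6/2958 = 7.29 V.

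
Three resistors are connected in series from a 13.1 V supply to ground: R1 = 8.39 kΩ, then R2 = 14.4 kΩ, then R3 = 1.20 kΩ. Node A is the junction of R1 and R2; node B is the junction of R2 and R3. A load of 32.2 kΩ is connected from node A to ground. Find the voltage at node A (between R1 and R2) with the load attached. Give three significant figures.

Below node A the series string R2+R3 = 15.60 kΩ sits in parallel with the 32.2 kΩ load: 10.51 kΩ.
V_A = 13.1 × 10.51/(8.39 + 10.51) = 7.28 V.

V ≈ 7.28 V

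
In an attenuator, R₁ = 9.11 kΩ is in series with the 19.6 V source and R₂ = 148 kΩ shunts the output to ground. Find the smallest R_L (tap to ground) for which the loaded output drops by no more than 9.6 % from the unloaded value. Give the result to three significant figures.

R_L(min) ≈ 80.8 kΩ

Output resistance R_th = R₁‖R₂ = (9.11 × 148)/157.1 = 8.582 kΩ.
The fractional drop is R_th/(R_th + R_L); requiring this ≤ 0.0960 gives R_L ≥ R_th(1/0.0960 − 1) = 8.582 × 9.417 = 80.8 kΩ.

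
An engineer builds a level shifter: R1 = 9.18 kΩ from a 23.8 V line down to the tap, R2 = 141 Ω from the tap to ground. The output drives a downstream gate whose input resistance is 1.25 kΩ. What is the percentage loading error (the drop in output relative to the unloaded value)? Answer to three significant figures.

10.0 %

Unloaded V = 23.8 × 141/9321 = 0.36003 V.
Loaded: R2‖R_L = 126.7 Ω, giving V = 23.8 × 126.7/9307 = 0.32403 V.
Drop = (0.36003 − 0.32403) / 0.36003 = 10.0 %.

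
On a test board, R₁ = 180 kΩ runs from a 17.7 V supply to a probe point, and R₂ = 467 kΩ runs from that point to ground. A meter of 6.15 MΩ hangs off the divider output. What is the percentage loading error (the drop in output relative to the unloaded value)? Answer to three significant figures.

2.07 %

The divider's output (Thévenin) resistance is R₁‖R₂ = 129.9 kΩ.
Fractional drop under load = R_th/(R_th + R_L) = 129.9 / (129.9 + 6150) = 0.02069.
So the output falls by 2.07 %.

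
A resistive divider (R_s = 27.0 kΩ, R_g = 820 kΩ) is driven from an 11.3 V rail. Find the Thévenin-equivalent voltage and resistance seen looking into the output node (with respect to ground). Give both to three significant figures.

V_th is the open-circuit tap voltage: 11.3 × 820/(27.0 + 820) = 10.9 V.
With the supply zeroed, R_s and R_g appear in parallel from the tap: R_th = R_s‖R_g = (27.0 × 820)/847.0 = 26.1 kΩ.

V_th = 10.9 V, R_th = 26.1 kΩ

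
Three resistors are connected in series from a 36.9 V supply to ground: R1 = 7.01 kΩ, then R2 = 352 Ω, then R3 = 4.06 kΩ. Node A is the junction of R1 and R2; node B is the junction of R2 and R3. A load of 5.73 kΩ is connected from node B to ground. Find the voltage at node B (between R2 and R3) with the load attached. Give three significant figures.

V ≈ 9.00 V

At node B, R3 is in parallel with the load: R3‖R_L = 2376 Ω.
Below node A the resistance is R2 + (R3‖R_L) = 2728 Ω, so V_A = 36.9 × 2728/9738 = 10.34 V.
Then V_B = V_A × (R3‖R_L)/(R2 + R3‖R_L) = 10.34 × 2376/2728 = 9.00 V.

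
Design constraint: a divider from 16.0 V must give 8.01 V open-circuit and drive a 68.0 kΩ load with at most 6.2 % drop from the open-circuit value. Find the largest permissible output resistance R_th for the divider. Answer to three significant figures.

R_th ≤ 4.49 kΩ

Loading drop = R_th/(R_th + R_L) ≤ 0.0620, so R_th ≤ R_L · ε/(1−ε) = 68.0 kΩ × 0.0620/0.9380 = 4.49 kΩ.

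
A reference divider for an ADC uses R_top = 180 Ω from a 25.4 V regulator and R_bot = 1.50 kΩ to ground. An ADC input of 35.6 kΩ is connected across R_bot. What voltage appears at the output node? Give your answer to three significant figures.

V_out ≈ 22.6 V

The load sits in parallel with R_bot: R_bot‖R_L = (1500 × 35600) / (1500 + 35600) = 1439 Ω.
V_out = 25.4 × 1439 / (180 + 1439) = 25.4 × 1439/1619 = 22.6 V.
(Unloaded it would have been 22.7 V.)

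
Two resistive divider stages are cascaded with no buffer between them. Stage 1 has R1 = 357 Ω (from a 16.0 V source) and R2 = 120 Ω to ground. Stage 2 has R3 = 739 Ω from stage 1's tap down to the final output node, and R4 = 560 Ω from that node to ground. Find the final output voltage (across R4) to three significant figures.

V_out ≈ 1.62 V

Stage 2 presents R3+R4 = 1299 Ω as a load on stage 1's tap.
Stage 1's lower leg becomes R2‖(R3+R4) = 109.9 Ω, so V_mid = 16.0 × 109.9/466.9 = 3.765 V.
Stage 2 is itself unloaded: V_out = V_mid × R4/(R3+R4) = 3.765 × 560/1299 = 1.62 V.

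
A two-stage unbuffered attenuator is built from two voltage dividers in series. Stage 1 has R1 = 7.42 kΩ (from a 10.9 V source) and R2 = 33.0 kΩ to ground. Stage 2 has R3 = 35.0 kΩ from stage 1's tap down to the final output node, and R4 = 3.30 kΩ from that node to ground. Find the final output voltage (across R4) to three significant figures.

V_out ≈ 0.662 V

Stage 2 presents R3+R4 = 38.30 kΩ as a load on stage 1's tap.
Stage 1's lower leg becomes R2‖(R3+R4) = 17.73 kΩ, so V_mid = 10.9 × 17.73/25.15 = 7.684 V.
Stage 2 is itself unloaded: V_out = V_mid × R4/(R3+R4) = 7.684 × 3.30/38.30 = 0.662 V.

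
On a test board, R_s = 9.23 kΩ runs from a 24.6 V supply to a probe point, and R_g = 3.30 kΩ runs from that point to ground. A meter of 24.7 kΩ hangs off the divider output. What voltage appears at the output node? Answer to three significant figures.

The load sits in parallel with R_g: R_g‖R_L = (3.30 × 24.7) / (3.30 + 24.7) = 2.911 kΩ.
V_out = 24.6 × 2.911 / (9.23 + 2.911) = 24.6 × 2.911/12.14 = 5.90 V.

V_out ≈ 5.90 V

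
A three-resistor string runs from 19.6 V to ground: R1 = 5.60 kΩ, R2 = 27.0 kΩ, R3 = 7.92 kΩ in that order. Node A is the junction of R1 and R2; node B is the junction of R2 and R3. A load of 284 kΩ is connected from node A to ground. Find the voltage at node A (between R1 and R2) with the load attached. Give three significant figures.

Below node A the series string R2+R3 = 34.92 kΩ sits in parallel with the 284 kΩ load: 31.10 kΩ.
V_A = 19.6 × 31.10/(5.60 + 31.10) = 16.6 V.

V ≈ 16.6 V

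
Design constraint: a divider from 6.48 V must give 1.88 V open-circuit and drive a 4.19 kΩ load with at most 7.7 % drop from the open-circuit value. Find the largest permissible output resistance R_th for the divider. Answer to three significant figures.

Loading drop = R_th/(R_th + R_L) ≤ 0.0770, so R_th ≤ R_L · ε/(1−ε) = 4.19 kΩ × 0.0770/0.9230 = 350 Ω.

R_th ≤ 350 Ω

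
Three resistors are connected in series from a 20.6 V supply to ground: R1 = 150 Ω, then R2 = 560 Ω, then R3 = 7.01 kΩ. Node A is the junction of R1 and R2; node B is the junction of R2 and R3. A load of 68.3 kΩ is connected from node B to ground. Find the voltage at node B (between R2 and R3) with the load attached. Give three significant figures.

V ≈ 18.5 V

At node B, R3 is in parallel with the load: R3‖R_L = 6357 Ω.
Below node A the resistance is R2 + (R3‖R_L) = 6917 Ω, so V_A = 20.6 × 6917/7067 = 20.16 V.
Then V_B = V_A × (R3‖R_L)/(R2 + R3‖R_L) = 20.16 × 6357/6917 = 18.5 V.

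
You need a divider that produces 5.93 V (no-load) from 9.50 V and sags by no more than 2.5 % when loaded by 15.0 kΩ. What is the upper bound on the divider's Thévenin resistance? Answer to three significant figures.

Loading drop = R_th/(R_th + R_L) ≤ 0.0250, so R_th ≤ R_L · ε/(1−ε) = 15.0 kΩ × 0.0250/0.9750 = 385 Ω.
(Any R1, R2 with R2/(R1+R2) = 0.624 and R1‖R2 ≤ 385 Ω will meet the spec.)

R_th ≤ 385 Ω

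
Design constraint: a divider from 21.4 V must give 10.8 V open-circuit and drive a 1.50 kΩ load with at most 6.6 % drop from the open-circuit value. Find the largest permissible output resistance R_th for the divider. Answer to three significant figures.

R_th ≤ 106 Ω

Loading drop = R_th/(R_th + R_L) ≤ 0.0660, so R_th ≤ R_L · ε/(1−ε) = 1.50 kΩ × 0.0660/0.9340 = 106 Ω.
(Any R1, R2 with R2/(R1+R2) = 0.505 and R1‖R2 ≤ 106 Ω will meet the spec.)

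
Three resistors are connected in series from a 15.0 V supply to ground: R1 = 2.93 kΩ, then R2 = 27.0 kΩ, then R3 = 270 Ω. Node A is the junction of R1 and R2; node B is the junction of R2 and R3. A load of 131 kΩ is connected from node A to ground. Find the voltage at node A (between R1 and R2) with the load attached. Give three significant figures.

V ≈ 13.3 V

Below node A the series string R2+R3 = 27270 Ω sits in parallel with the 131000 Ω load: 22570 Ω.
V_A = 15.0 × 22570/(2930 + 22570) = 13.3 V.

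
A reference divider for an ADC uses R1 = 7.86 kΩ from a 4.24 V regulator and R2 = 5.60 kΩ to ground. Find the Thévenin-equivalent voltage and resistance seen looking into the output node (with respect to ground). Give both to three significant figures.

V_th = 1.76 V, R_th = 3.27 kΩ

V_th is the open-circuit tap voltage: 4.24 × 5.60/(7.86 + 5.60) = 1.76 V.
With the supply zeroed, R1 and R2 appear in parallel from the tap: R_th = R1‖R2 = (7.86 × 5.60)/13.46 = 3.27 kΩ.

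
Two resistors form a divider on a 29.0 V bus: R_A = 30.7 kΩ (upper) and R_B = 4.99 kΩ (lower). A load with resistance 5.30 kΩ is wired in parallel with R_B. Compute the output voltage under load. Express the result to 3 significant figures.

V_out ≈ 2.24 V

The load sits in parallel with R_B: R_B‖R_L = (4.99 × 5.30) / (4.99 + 5.30) = 2.570 kΩ.
V_out = 29.0 × 2.570 / (30.7 + 2.570) = 29.0 × 2.570/33.27 = 2.24 V.
(Unloaded it would have been 4.05 V.)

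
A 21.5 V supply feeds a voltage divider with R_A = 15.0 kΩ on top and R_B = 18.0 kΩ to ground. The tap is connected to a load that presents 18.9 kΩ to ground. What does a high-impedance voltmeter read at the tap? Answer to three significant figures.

V_out ≈ 8.18 V

The load sits in parallel with R_B: R_B‖R_L = (18.0 × 18.9) / (18.0 + 18.9) = 9.220 kΩ.
V_out = 21.5 × 9.220 / (15.0 + 9.220) = 21.5 × 9.220/24.22 = 8.18 V.
(Unloaded it would have been 11.7 V.)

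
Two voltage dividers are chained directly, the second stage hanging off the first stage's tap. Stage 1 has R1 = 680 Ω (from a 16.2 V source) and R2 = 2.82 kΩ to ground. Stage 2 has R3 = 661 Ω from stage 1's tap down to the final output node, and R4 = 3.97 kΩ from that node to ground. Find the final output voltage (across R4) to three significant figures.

V_out ≈ 10.0 V

Stage 2 presents R3+R4 = 4631 Ω as a load on stage 1's tap.
Stage 1's lower leg becomes R2‖(R3+R4) = 1753 Ω, so V_mid = 16.2 × 1753/2433 = 11.67 V.
Stage 2 is itself unloaded: V_out = V_mid × R4/(R3+R4) = 11.67 × 3970/4631 = 10.0 V.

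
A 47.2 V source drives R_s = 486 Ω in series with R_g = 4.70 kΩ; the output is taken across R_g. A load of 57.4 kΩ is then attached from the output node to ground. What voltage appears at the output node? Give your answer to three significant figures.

The load sits in parallel with R_g: R_g‖R_L = (4700 × 57400) / (4700 + 57400) = 4344 Ω.
V_out = 47.2 × 4344 / (486 + 4344) = 47.2 × 4344/4830 = 42.5 V.

V_out ≈ 42.5 V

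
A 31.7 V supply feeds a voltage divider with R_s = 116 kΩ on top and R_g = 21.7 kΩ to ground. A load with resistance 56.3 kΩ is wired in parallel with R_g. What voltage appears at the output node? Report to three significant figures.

The load sits in parallel with R_g: R_g‖R_L = (21.7 × 56.3) / (21.7 + 56.3) = 15.66 kΩ.
V_out = 31.7 × 15.66 / (116 + 15.66) = 31.7 × 15.66/131.7 = 3.77 V.

V_out ≈ 3.77 V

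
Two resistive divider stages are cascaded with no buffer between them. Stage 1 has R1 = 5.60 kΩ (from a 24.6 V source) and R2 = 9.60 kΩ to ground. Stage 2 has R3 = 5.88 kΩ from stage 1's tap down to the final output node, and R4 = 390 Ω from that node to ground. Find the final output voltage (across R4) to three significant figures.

V_out ≈ 0.618 V

Stage 2 presents R3+R4 = 6270 Ω as a load on stage 1's tap.
Stage 1's lower leg becomes R2‖(R3+R4) = 3793 Ω, so V_mid = 24.6 × 3793/9393 = 9.933 V.
Stage 2 is itself unloaded: V_out = V_mid × R4/(R3+R4) = 9.933 × 390/6270 = 0.618 V.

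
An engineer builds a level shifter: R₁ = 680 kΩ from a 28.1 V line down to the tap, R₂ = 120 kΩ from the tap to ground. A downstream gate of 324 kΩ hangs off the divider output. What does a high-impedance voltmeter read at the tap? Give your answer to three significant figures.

V_out ≈ 3.21 V

The load sits in parallel with R₂: R₂‖R_L = (120 × 324) / (120 + 324) = 87.57 kΩ.
V_out = 28.1 × 87.57 / (680 + 87.57) = 28.1 × 87.57/767.6 = 3.21 V.
(Unloaded it would have been 4.21 V.)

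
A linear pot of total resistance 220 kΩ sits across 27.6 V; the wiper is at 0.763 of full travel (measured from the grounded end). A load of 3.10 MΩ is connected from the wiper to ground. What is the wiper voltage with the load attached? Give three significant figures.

The wiper splits the pot into (1−α)R = 52.14 kΩ above and αR = 167.9 kΩ below.
Lower section ‖ load = 159.2 kΩ.
V_wiper = 27.6 × 159.2/(52.14 + 159.2) = 20.8 V.

V ≈ 20.8 V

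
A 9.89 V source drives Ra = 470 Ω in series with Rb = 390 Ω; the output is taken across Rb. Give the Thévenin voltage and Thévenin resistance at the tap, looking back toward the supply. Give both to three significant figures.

V_th = 4.49 V, R_th = 213 Ω

V_th is the open-circuit tap voltage: 9.89 × 390/(470 + 390) = 4.49 V.
With the supply zeroed, Ra and Rb appear in parallel from the tap: R_th = Ra‖Rb = (470 × 390)/860.0 = 213 Ω.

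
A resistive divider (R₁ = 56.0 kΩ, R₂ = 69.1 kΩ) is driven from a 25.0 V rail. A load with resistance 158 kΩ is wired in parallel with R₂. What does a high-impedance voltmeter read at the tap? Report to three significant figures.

V_out ≈ 11.5 V

The load sits in parallel with R₂: R₂‖R_L = (69.1 × 158) / (69.1 + 158) = 48.07 kΩ.
V_out = 25.0 × 48.07 / (56.0 + 48.07) = 25.0 × 48.07/104.1 = 11.5 V.
(Unloaded it would have been 13.8 V.)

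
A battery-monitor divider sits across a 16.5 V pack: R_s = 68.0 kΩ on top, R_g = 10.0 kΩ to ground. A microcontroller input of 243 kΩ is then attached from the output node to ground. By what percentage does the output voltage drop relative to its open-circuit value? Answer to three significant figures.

3.46 %

The divider's output (Thévenin) resistance is R_s‖R_g = 8.718 kΩ.
Fractional drop under load = R_th/(R_th + R_L) = 8.718 / (8.718 + 243) = 0.03463.
So the output falls by 3.46 %.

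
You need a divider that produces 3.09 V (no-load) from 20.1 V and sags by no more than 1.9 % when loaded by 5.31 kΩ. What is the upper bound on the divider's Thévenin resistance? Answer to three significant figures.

R_th ≤ 103 Ω

Loading drop = R_th/(R_th + R_L) ≤ 0.0190, so R_th ≤ R_L · ε/(1−ε) = 5.31 kΩ × 0.0190/0.9810 = 103 Ω.
(Any R1, R2 with R2/(R1+R2) = 0.154 and R1‖R2 ≤ 103 Ω will meet the spec.)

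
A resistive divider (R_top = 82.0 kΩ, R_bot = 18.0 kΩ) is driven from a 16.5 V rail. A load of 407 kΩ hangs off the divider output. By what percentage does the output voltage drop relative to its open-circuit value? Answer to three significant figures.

The divider's output (Thévenin) resistance is R_top‖R_bot = 14.76 kΩ.
Fractional drop under load = R_th/(R_th + R_L) = 14.76 / (14.76 + 407) = 0.03500.
So the output falls by 3.50 %.

3.50 %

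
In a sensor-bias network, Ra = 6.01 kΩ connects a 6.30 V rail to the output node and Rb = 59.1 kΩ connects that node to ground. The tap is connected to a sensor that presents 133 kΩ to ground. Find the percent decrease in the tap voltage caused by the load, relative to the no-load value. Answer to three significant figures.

The divider's output (Thévenin) resistance is Ra‖Rb = 5.455 kΩ.
Fractional drop under load = R_th/(R_th + R_L) = 5.455 / (5.455 + 133) = 0.03940.
So the output falls by 3.94 %.

3.94 %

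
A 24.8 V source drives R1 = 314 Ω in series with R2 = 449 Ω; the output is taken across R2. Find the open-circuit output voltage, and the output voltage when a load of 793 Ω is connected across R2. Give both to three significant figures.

Unloaded: 14.6 V; loaded: 11.8 V

Open-circuit: V = 24.8 × 449/(314 + 449) = 14.6 V.
With the load, R2 becomes R2‖R_L = 286.7 Ω, so V = 24.8 × 286.7/600.7 = 11.8 V.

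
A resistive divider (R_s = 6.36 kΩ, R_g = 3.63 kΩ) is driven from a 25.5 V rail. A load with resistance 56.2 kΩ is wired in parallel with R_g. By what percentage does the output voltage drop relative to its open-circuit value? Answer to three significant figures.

3.95 %

The divider's output (Thévenin) resistance is R_s‖R_g = 2.311 kΩ.
Fractional drop under load = R_th/(R_th + R_L) = 2.311 / (2.311 + 56.2) = 0.03950.
So the output falls by 3.95 %.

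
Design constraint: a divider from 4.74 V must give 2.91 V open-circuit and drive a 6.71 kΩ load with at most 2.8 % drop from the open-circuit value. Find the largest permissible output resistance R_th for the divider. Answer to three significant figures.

R_th ≤ 193 Ω

Loading drop = R_th/(R_th + R_L) ≤ 0.0280, so R_th ≤ R_L · ε/(1−ε) = 6.71 kΩ × 0.0280/0.9720 = 193 Ω.
(Any R1, R2 with R2/(R1+R2) = 0.614 and R1‖R2 ≤ 193 Ω will meet the spec.)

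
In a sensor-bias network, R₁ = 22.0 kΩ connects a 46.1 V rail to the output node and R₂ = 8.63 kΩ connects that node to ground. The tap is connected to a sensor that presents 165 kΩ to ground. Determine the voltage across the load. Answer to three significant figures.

V_out ≈ 12.5 V

The load sits in parallel with R₂: R₂‖R_L = (8.63 × 165) / (8.63 + 165) = 8.201 kΩ.
V_out = 46.1 × 8.201 / (22.0 + 8.201) = 46.1 × 8.201/30.20 = 12.5 V.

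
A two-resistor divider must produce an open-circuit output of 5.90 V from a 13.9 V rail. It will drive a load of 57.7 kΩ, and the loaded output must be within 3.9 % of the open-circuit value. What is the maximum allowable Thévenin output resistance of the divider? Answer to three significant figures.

Loading drop = R_th/(R_th + R_L) ≤ 0.0390, so R_th ≤ R_L · ε/(1−ε) = 57.7 kΩ × 0.0390/0.9610 = 2.34 kΩ.
(Any R1, R2 with R2/(R1+R2) = 0.424 and R1‖R2 ≤ 2.34 kΩ will meet the spec.)

R_th ≤ 2.34 kΩ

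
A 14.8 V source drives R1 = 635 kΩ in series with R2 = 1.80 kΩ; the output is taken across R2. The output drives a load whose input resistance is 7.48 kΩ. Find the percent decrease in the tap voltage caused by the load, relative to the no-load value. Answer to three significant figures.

Unloaded V = 14.8 × 1.80/636.8 = 0.04183 V.
Loaded: R2‖R_L = 1.451 kΩ, giving V = 14.8 × 1.451/636.5 = 0.03374 V.
Drop = (0.04183 − 0.03374) / 0.04183 = 19.4 %.

19.4 %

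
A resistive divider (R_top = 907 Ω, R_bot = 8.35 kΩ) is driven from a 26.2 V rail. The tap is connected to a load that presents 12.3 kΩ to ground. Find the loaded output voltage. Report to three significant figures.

V_out ≈ 22.2 V

The load sits in parallel with R_bot: R_bot‖R_L = (8350 × 12300) / (8350 + 12300) = 4974 Ω.
V_out = 26.2 × 4974 / (907 + 4974) = 26.2 × 4974/5881 = 22.2 V.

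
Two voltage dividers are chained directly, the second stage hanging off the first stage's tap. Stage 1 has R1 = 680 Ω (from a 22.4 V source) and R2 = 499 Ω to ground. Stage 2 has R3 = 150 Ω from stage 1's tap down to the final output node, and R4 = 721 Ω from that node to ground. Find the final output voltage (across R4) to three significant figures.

V_out ≈ 5.90 V

Stage 2 presents R3+R4 = 871.0 Ω as a load on stage 1's tap.
Stage 1's lower leg becomes R2‖(R3+R4) = 317.2 Ω, so V_mid = 22.4 × 317.2/997.2 = 7.126 V.
Stage 2 is itself unloaded: V_out = V_mid × R4/(R3+R4) = 7.126 × 721/871.0 = 5.90 V.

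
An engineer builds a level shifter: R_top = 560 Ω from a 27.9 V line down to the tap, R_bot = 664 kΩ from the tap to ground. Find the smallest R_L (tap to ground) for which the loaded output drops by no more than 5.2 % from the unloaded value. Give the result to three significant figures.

R_L(min) ≈ 10.2 kΩ

Output resistance R_th = R_top‖R_bot = (560 × 664000)/664600 = 559.5 Ω.
The fractional drop is R_th/(R_th + R_L); requiring this ≤ 0.0520 gives R_L ≥ R_th(1/0.0520 − 1) = 559.5 × 18.23 = 10.2 kΩ.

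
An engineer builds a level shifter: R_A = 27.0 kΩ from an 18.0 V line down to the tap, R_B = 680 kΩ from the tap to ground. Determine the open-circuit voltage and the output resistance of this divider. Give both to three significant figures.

V_th = 17.3 V, R_th = 26.0 kΩ

V_th is the open-circuit tap voltage: 18.0 × 680/(27.0 + 680) = 17.3 V.
With the supply zeroed, R_A and R_B appear in parallel from the tap: R_th = R_A‖R_B = (27.0 × 680)/707.0 = 26.0 kΩ.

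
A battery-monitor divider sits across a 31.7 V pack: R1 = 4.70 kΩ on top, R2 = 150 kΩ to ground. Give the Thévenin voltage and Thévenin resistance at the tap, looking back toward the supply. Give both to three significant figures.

V_th is the open-circuit tap voltage: 31.7 × 150/(4.70 + 150) = 30.7 V.
With the supply zeroed, R1 and R2 appear in parallel from the tap: R_th = R1‖R2 = (4.70 × 150)/154.7 = 4.56 kΩ.

V_th = 30.7 V, R_th = 4.56 kΩ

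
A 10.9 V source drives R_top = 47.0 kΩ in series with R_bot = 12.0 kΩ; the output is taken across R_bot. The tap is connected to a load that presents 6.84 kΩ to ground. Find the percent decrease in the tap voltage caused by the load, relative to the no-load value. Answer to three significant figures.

58.3 %

Unloaded V = 10.9 × 12.0/59.00 = 2.217 V.
Loaded: R_bot‖R_L = 4.357 kΩ, giving V = 10.9 × 4.357/51.36 = 0.9247 V.
Drop = (2.217 − 0.9247) / 2.217 = 58.3 %.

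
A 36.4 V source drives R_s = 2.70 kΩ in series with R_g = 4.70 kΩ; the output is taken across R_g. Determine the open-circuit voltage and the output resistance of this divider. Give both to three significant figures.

V_th = 23.1 V, R_th = 1.71 kΩ

V_th is the open-circuit tap voltage: 36.4 × 4.70/(2.70 + 4.70) = 23.1 V.
With the supply zeroed, R_s and R_g appear in parallel from the tap: R_th = R_s‖R_g = (2.70 × 4.70)/7.400 = 1.71 kΩ.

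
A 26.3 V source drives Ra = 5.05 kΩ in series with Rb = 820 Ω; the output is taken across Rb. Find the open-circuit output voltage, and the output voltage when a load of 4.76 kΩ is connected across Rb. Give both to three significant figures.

Open-circuit: V = 26.3 × 820/(5050 + 820) = 3.67 V.
With the load, Rb becomes Rb‖R_L = 699.5 Ω, so V = 26.3 × 699.5/5749 = 3.20 V.

Unloaded: 3.67 V; loaded: 3.20 V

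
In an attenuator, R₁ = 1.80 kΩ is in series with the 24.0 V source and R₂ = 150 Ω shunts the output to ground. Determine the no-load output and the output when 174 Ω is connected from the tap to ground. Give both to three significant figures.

Open-circuit: V = 24.0 × 150/(1800 + 150) = 1.85 V.
With the load, R₂ becomes R₂‖R_L = 80.56 Ω, so V = 24.0 × 80.56/1881 = 1.03 V.

Unloaded: 1.85 V; loaded: 1.03 V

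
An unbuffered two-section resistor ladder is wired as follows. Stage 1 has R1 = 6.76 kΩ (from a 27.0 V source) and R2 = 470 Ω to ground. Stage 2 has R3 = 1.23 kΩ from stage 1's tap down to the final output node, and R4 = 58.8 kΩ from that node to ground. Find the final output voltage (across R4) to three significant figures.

V_out ≈ 1.71 V

Stage 2 presents R3+R4 = 60030 Ω as a load on stage 1's tap.
Stage 1's lower leg becomes R2‖(R3+R4) = 466.3 Ω, so V_mid = 27.0 × 466.3/7226 = 1.742 V.
Stage 2 is itself unloaded: V_out = V_mid × R4/(R3+R4) = 1.742 × 58800/60030 = 1.71 V.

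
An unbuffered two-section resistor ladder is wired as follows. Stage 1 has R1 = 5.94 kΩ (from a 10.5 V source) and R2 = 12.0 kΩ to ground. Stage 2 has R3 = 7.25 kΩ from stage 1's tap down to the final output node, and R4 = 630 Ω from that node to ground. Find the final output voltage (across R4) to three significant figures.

Stage 2 presents R3+R4 = 7880 Ω as a load on stage 1's tap.
Stage 1's lower leg becomes R2‖(R3+R4) = 4757 Ω, so V_mid = 10.5 × 4757/10700 = 4.669 V.
Stage 2 is itself unloaded: V_out = V_mid × R4/(R3+R4) = 4.669 × 630/7880 = 0.373 V.

V_out ≈ 0.373 V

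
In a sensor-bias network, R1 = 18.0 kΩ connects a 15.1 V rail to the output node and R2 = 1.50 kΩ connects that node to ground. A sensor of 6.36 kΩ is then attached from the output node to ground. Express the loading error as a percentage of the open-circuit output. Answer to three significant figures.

17.9 %

The divider's output (Thévenin) resistance is R1‖R2 = 1.385 kΩ.
Fractional drop under load = R_th/(R_th + R_L) = 1.385 / (1.385 + 6.36) = 0.1788.
So the output falls by 17.9 %.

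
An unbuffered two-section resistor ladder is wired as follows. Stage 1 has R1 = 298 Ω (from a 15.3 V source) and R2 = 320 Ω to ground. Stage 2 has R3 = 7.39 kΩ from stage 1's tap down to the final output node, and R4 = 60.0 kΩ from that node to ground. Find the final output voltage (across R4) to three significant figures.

V_out ≈ 7.04 V

Stage 2 presents R3+R4 = 67390 Ω as a load on stage 1's tap.
Stage 1's lower leg becomes R2‖(R3+R4) = 318.5 Ω, so V_mid = 15.3 × 318.5/616.5 = 7.904 V.
Stage 2 is itself unloaded: V_out = V_mid × R4/(R3+R4) = 7.904 × 60000/67390 = 7.04 V.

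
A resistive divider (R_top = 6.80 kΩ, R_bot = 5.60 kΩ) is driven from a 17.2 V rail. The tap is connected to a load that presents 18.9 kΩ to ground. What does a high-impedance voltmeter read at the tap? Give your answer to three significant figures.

The load sits in parallel with R_bot: R_bot‖R_L = (5.60 × 18.9) / (5.60 + 18.9) = 4.320 kΩ.
V_out = 17.2 × 4.320 / (6.80 + 4.320) = 17.2 × 4.320/11.12 = 6.68 V.
(Unloaded it would have been 7.77 V.)

V_out ≈ 6.68 V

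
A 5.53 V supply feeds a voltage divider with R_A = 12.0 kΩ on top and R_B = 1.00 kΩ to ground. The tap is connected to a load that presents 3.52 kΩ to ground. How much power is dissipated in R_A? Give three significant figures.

P ≈ 2.25 mW

Total resistance from the source is R_A + (R_B‖R_L) = 12.78 kΩ, so I = 5.53/12.78 kΩ = 0.4327 mA.
P = I²·R_A = (0.4327 mA)² × 12.0 kΩ = 2.25 mW.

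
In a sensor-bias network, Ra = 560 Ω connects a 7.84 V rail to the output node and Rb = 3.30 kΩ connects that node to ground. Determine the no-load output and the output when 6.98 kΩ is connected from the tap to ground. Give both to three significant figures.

Unloaded: 6.70 V; loaded: 6.27 V

Open-circuit: V = 7.84 × 3300/(560 + 3300) = 6.70 V.
With the load, Rb becomes Rb‖R_L = 2241 Ω, so V = 7.84 × 2241/2801 = 6.27 V.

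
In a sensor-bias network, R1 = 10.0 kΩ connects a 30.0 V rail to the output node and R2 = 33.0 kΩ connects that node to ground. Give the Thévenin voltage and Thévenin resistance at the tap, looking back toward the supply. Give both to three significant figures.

V_th is the open-circuit tap voltage: 30.0 × 33.0/(10.0 + 33.0) = 23.0 V.
With the supply zeroed, R1 and R2 appear in parallel from the tap: R_th = R1‖R2 = (10.0 × 33.0)/43.00 = 7.67 kΩ.

V_th = 23.0 V, R_th = 7.67 kΩ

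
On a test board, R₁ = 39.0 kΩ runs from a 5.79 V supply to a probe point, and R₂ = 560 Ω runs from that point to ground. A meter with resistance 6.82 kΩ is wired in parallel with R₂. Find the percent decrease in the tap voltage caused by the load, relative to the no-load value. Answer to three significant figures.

The divider's output (Thévenin) resistance is R₁‖R₂ = 552.1 Ω.
Fractional drop under load = R_th/(R_th + R_L) = 552.1 / (552.1 + 6820) = 0.07489.
So the output falls by 7.49 %.

7.49 %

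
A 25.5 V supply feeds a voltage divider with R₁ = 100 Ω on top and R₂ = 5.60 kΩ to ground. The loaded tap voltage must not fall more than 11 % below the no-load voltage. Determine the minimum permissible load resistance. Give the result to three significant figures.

Output resistance R_th = R₁‖R₂ = (100 × 5600)/5700 = 98.25 Ω.
The fractional drop is R_th/(R_th + R_L); requiring this ≤ 0.110 gives R_L ≥ R_th(1/0.110 − 1) = 98.25 × 8.091 = 795 Ω.

R_L(min) ≈ 795 Ω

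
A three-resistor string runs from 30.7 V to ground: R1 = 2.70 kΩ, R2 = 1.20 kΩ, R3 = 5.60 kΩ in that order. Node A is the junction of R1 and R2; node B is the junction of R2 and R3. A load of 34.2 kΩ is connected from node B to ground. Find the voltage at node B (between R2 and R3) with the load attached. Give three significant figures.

V ≈ 17.0 V

At node B, R3 is in parallel with the load: R3‖R_L = 4.812 kΩ.
Below node A the resistance is R2 + (R3‖R_L) = 6.012 kΩ, so V_A = 30.7 × 6.012/8.712 = 21.19 V.
Then V_B = V_A × (R3‖R_L)/(R2 + R3‖R_L) = 21.19 × 4.812/6.012 = 17.0 V.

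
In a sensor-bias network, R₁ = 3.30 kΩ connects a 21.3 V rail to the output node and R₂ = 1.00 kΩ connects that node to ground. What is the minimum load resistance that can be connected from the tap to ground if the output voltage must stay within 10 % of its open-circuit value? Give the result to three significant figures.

R_L(min) ≈ 6.91 kΩ

Output resistance R_th = R₁‖R₂ = (3300 × 1000)/4300 = 767.4 Ω.
The fractional drop is R_th/(R_th + R_L); requiring this ≤ 0.100 gives R_L ≥ R_th(1/0.100 − 1) = 767.4 × 9.000 = 6.91 kΩ.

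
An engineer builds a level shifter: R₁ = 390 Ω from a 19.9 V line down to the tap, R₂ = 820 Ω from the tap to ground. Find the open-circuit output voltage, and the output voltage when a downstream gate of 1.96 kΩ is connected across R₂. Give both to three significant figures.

Open-circuit: V = 19.9 × 820/(390 + 820) = 13.5 V.
With the load, R₂ becomes R₂‖R_L = 578.1 Ω, so V = 19.9 × 578.1/968.1 = 11.9 V.

Unloaded: 13.5 V; loaded: 11.9 V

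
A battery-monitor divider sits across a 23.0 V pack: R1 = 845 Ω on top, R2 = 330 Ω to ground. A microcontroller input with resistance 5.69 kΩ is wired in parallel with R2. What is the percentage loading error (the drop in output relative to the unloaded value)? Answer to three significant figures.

4.00 %

The divider's output (Thévenin) resistance is R1‖R2 = 237.3 Ω.
Fractional drop under load = R_th/(R_th + R_L) = 237.3 / (237.3 + 5690) = 0.04004.
So the output falls by 4.00 %.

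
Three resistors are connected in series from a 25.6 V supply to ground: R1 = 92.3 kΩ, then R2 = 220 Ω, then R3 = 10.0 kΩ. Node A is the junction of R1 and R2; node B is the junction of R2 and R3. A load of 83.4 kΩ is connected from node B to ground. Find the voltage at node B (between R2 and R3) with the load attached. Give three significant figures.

At node B, R3 is in parallel with the load: R3‖R_L = 8929 Ω.
Below node A the resistance is R2 + (R3‖R_L) = 9149 Ω, so V_A = 25.6 × 9149/101400 = 2.309 V.
Then V_B = V_A × (R3‖R_L)/(R2 + R3‖R_L) = 2.309 × 8929/9149 = 2.25 V.

V ≈ 2.25 V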